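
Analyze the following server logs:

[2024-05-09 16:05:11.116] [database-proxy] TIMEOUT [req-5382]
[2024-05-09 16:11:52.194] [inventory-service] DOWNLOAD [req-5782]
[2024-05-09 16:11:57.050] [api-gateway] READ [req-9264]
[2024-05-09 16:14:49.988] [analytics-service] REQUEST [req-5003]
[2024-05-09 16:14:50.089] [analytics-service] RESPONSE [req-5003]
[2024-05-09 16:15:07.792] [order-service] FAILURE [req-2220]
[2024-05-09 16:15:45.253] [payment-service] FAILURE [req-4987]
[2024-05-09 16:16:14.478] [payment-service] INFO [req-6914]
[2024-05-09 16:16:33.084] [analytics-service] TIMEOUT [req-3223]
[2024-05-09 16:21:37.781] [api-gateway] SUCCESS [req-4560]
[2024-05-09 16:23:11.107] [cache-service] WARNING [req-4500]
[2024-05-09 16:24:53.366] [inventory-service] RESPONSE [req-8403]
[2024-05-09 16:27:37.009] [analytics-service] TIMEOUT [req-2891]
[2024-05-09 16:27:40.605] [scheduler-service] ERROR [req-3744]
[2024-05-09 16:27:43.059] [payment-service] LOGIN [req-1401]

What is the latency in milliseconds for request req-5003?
101

To calculate latency:

1. Find REQUEST with id req-5003: 2024-05-09 16:14:49.988
2. Find RESPONSE with id req-5003: 2024-05-09 16:14:50.089
3. Latency: 2024-05-09 16:14:50.089 - 2024-05-09 16:14:49.988 = 101ms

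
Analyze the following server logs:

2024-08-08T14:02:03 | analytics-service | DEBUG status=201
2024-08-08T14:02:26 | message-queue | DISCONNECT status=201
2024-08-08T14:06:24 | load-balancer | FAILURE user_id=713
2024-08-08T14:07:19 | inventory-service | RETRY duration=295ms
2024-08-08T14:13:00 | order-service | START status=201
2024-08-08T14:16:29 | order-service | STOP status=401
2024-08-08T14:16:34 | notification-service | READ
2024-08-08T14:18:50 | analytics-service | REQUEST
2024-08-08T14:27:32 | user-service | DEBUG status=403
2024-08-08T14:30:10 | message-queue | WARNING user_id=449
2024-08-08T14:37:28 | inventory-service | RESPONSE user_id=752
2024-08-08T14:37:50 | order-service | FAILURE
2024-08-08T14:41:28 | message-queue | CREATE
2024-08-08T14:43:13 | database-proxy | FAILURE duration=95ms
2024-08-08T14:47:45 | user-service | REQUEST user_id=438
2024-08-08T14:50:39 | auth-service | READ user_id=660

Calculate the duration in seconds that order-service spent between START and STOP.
209

To calculate state duration:

1. Find START event for order-service: 2024-08-08T14:13:00
2. Find STOP event for order-service: 2024-08-08T14:16:29
3. Calculate duration: 2024-08-08T14:16:29 - 2024-08-08T14:13:00 = 209 seconds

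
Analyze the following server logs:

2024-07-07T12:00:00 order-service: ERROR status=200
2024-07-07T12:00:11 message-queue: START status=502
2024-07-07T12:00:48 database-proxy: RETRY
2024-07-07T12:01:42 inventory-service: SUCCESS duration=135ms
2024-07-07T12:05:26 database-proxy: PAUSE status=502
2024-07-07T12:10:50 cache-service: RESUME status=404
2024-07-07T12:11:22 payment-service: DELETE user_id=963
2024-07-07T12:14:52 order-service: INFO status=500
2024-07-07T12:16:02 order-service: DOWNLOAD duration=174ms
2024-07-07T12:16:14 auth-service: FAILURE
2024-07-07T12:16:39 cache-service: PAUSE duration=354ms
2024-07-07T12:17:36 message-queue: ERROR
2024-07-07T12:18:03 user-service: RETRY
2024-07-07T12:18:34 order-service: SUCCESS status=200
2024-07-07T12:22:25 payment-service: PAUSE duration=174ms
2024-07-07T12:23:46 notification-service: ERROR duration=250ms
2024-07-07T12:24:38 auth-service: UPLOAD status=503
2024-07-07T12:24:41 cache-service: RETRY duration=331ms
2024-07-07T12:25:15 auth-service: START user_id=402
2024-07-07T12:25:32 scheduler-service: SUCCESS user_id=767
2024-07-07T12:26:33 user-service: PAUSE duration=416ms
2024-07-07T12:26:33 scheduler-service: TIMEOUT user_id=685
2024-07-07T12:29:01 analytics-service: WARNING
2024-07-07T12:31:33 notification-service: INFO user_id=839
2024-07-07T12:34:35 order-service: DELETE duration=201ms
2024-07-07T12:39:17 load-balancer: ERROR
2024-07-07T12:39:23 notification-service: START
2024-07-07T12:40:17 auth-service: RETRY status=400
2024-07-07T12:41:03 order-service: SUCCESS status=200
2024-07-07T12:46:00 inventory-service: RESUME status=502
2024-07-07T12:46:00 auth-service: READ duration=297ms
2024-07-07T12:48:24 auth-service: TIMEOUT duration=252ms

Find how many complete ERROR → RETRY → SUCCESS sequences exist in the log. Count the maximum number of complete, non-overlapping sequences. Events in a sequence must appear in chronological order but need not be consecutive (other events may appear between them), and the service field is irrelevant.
4

To count sequences:

1. Look for pattern: ERROR → RETRY → SUCCESS
2. Greedily scan the log in chronological order, matching each sequence element in turn (ignoring service)
3. Each time the full pattern completes, increment the count and restart matching from the next event
4. Complete non-overlapping sequences found: 4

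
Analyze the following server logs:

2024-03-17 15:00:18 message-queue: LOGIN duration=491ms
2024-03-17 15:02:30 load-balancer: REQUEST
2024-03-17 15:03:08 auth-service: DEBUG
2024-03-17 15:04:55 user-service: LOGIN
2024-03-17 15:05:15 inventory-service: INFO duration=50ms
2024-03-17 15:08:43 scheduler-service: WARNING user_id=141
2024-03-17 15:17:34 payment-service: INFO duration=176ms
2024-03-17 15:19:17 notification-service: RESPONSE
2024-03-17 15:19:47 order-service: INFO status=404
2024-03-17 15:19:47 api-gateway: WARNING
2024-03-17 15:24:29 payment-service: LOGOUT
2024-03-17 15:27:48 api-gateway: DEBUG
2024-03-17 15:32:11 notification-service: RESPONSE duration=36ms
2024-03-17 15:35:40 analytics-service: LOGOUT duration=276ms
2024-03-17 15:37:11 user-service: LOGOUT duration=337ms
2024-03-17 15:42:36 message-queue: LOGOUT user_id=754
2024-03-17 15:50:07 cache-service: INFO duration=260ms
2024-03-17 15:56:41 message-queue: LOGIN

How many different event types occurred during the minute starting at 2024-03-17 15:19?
3

To count unique event types:

1. Filter events in the minute starting at 2024-03-17 15:19
2. Extract event types from matching entries
3. Count unique types: 3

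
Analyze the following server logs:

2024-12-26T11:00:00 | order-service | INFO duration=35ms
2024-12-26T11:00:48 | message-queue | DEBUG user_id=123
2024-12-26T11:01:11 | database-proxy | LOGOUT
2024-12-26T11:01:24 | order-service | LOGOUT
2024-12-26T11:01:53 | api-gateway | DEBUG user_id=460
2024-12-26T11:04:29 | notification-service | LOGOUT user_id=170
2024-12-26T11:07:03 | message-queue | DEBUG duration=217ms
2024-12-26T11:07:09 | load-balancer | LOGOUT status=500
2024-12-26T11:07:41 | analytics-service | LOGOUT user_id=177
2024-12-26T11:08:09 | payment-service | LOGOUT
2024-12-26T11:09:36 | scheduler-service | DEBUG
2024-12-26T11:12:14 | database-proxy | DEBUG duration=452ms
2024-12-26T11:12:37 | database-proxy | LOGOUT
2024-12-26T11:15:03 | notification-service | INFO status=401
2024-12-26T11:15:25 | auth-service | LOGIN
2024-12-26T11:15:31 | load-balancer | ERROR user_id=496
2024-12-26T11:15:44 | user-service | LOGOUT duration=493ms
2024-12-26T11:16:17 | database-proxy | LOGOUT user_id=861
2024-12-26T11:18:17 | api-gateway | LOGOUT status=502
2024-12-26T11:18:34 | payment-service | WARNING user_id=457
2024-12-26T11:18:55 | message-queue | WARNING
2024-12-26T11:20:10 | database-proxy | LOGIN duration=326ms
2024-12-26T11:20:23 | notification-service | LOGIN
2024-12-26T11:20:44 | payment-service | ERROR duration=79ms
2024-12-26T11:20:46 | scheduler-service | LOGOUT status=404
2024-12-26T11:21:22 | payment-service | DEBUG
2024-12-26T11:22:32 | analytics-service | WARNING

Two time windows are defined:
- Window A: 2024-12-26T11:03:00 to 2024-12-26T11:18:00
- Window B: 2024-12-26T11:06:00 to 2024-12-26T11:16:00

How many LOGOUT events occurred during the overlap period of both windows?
5

To find overlap events:

1. Window A: 2024-12-26T11:03:00 to 2024-12-26T11:18:00
2. Window B: 2024-12-26T11:06:00 to 2024-12-26T11:16:00
3. Overlap period: 2024-12-26T11:06:00 to 2024-12-26T11:16:00
4. Count LOGOUT events in overlap: 5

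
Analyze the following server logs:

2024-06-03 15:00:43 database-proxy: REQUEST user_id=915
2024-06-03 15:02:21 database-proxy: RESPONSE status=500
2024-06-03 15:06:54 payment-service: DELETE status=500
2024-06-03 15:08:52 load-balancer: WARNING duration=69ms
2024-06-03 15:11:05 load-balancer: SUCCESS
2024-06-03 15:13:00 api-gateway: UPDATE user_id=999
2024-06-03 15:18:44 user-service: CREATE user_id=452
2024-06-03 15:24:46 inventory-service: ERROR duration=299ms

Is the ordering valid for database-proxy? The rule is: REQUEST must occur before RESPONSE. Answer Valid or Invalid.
Valid

To validate ordering:

1. Required order: REQUEST → RESPONSE
2. Rule: REQUEST must occur before RESPONSE
3. Check actual order of events for database-proxy
4. Result: Valid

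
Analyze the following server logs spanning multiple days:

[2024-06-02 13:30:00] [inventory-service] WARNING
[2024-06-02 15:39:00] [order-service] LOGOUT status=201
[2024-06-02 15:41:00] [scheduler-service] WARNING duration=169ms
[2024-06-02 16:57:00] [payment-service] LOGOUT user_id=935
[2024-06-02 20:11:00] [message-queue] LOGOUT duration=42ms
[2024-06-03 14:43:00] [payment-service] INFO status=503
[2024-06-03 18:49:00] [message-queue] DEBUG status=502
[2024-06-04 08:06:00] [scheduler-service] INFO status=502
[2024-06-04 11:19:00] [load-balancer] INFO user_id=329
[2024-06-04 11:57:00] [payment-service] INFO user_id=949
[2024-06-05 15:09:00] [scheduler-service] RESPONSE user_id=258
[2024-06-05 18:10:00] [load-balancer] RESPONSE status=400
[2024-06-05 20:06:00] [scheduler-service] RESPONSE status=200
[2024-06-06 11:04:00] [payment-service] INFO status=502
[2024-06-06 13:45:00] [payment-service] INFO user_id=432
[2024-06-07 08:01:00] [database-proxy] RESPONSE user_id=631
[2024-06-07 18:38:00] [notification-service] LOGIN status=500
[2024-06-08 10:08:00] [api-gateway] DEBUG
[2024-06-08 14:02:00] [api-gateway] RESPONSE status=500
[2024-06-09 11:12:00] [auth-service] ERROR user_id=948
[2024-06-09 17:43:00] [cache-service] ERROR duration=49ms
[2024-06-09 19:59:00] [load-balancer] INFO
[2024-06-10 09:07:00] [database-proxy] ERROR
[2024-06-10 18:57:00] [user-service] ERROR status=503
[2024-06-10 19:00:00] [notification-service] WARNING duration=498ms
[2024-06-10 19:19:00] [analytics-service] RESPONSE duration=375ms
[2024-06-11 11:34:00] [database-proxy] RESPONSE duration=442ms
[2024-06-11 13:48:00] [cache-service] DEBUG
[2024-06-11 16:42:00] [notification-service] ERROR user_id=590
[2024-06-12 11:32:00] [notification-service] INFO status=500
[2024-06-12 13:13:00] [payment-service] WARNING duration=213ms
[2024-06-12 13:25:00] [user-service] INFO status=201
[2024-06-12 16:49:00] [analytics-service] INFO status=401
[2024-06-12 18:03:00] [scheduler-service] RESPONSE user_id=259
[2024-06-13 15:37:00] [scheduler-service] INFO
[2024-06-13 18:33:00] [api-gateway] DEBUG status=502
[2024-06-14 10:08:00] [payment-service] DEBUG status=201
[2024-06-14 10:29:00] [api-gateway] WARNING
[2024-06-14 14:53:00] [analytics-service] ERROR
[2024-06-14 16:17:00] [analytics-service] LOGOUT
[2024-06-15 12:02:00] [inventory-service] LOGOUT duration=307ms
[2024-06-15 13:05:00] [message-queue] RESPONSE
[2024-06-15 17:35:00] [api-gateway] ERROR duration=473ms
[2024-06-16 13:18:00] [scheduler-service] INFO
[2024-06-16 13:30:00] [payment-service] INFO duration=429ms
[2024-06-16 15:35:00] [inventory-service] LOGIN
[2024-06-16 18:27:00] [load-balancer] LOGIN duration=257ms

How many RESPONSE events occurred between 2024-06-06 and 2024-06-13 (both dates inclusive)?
5

To filter by date range:

1. Date range: 2024-06-06 through 2024-06-13, both dates inclusive
2. Filter for RESPONSE events whose date falls in this range
3. Count matching events: 5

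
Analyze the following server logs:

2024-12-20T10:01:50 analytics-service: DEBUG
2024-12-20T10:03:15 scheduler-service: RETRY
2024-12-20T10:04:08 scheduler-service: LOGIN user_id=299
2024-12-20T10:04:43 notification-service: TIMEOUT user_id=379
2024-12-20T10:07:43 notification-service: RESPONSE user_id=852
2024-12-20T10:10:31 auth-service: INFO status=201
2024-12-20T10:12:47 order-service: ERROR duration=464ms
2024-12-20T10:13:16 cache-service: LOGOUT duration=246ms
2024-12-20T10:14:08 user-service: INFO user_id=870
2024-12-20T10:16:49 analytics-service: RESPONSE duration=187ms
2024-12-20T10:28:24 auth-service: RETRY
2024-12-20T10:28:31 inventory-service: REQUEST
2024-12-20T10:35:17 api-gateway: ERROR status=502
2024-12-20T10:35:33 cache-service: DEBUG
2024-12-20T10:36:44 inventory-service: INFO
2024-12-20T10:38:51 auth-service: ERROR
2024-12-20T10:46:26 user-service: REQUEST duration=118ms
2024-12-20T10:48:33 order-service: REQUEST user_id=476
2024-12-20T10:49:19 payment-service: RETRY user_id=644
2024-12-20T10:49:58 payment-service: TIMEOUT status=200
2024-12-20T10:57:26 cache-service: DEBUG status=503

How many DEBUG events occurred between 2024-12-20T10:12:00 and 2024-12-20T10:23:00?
0

To count events in the time window:

1. Window boundaries: 2024-12-20T10:12:00 to 2024-12-20T10:23:00
2. Filter for DEBUG events within this window
3. Count matching events: 0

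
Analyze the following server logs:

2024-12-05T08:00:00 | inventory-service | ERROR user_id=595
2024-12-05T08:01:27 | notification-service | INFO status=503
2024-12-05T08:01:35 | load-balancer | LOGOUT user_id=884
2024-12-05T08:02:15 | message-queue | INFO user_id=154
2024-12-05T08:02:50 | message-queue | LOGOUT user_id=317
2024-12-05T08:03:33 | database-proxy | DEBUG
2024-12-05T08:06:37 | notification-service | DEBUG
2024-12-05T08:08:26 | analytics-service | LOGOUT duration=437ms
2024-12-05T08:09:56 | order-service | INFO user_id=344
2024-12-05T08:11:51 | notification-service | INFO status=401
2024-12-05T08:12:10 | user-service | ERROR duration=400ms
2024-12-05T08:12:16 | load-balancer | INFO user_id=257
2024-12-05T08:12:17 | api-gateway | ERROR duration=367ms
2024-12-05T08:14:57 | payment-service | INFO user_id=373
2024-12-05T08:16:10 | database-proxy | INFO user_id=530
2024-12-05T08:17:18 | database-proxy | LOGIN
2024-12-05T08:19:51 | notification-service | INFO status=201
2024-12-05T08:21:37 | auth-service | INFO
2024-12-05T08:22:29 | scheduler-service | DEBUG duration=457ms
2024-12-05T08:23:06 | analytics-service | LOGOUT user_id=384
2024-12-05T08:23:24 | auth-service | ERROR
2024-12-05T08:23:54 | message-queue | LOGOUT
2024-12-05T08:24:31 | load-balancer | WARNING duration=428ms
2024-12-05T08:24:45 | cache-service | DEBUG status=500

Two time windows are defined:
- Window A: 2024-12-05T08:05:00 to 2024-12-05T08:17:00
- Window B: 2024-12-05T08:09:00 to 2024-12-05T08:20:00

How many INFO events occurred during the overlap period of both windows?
5

To find overlap events:

1. Window A: 2024-12-05T08:05:00 to 2024-12-05T08:17:00
2. Window B: 2024-12-05T08:09:00 to 2024-12-05T08:20:00
3. Overlap period: 2024-12-05T08:09:00 to 2024-12-05T08:17:00
4. Count INFO events in overlap: 5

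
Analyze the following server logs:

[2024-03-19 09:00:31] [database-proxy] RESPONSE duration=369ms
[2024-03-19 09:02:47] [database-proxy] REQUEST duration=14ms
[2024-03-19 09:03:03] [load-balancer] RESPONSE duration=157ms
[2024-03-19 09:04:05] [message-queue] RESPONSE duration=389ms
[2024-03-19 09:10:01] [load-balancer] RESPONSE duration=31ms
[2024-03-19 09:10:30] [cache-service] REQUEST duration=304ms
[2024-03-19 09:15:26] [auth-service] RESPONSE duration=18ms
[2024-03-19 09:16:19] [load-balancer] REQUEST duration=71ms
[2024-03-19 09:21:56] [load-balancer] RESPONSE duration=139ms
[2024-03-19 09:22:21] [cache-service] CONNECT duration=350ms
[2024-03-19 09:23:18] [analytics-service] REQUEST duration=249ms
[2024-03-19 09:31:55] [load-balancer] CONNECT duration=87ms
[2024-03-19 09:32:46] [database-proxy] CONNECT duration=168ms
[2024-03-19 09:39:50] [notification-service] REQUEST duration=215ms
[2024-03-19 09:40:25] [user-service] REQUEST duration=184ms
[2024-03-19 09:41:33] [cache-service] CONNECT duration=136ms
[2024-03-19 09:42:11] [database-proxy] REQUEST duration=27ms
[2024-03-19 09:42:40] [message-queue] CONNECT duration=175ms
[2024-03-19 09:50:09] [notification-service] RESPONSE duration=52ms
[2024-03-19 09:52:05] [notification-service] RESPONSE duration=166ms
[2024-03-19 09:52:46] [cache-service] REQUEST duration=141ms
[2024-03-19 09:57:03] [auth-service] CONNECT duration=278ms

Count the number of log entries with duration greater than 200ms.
7

To count timeouts:

1. Threshold: 200ms
2. Extract duration from each log entry
3. Count entries where duration > 200
4. Timeout count: 7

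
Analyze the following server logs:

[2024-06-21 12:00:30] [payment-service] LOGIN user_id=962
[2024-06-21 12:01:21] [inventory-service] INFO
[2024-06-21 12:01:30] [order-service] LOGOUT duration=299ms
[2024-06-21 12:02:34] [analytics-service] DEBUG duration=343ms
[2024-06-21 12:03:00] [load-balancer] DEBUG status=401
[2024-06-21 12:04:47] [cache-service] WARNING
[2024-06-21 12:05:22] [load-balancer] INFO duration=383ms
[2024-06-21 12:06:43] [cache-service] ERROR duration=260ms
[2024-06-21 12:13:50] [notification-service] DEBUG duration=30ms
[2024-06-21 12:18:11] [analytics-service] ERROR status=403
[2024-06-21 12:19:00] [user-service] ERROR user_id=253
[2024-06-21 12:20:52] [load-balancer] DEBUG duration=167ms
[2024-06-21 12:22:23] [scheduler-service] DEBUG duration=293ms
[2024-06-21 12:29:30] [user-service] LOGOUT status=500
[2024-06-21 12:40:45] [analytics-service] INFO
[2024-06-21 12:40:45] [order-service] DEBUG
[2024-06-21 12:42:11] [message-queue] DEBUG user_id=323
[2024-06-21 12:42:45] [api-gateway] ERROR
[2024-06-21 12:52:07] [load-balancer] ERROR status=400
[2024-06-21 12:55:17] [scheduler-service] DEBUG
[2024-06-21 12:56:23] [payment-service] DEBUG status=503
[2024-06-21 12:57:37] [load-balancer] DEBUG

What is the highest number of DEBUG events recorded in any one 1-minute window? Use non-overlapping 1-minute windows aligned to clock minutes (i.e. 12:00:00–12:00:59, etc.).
1

To find the burst window:

1. Divide the log period into non-overlapping 1-minute windows starting at 12:00
2. Count DEBUG events in each window
3. Find the window with maximum count
4. Maximum events in a window: 1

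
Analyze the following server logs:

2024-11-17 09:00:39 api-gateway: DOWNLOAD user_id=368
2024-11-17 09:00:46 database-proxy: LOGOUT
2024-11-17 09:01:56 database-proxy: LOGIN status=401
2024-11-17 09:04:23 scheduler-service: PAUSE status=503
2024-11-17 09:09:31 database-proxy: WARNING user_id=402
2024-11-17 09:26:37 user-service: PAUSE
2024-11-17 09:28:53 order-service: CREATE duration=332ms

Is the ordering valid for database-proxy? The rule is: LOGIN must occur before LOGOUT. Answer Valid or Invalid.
Invalid

To validate ordering:

1. Required order: LOGIN → LOGOUT
2. Rule: LOGIN must occur before LOGOUT
3. Check actual order of events for database-proxy
4. Result: Invalid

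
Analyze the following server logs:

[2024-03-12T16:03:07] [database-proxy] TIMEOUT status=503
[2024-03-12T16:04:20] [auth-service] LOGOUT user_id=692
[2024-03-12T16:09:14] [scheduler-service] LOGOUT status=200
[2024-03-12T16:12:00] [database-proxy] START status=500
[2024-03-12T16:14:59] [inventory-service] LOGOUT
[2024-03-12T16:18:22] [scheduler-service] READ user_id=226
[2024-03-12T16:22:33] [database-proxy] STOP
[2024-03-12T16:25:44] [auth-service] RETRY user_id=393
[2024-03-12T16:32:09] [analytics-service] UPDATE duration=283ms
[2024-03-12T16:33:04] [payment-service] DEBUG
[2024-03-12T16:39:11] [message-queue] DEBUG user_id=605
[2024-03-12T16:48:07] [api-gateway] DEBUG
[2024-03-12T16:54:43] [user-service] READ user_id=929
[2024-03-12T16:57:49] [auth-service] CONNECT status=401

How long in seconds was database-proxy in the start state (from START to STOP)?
633

To calculate state duration:

1. Find START event for database-proxy: 2024-03-12T16:12:00
2. Find STOP event for database-proxy: 2024-03-12T16:22:33
3. Calculate duration: 2024-03-12T16:22:33 - 2024-03-12T16:12:00 = 633 seconds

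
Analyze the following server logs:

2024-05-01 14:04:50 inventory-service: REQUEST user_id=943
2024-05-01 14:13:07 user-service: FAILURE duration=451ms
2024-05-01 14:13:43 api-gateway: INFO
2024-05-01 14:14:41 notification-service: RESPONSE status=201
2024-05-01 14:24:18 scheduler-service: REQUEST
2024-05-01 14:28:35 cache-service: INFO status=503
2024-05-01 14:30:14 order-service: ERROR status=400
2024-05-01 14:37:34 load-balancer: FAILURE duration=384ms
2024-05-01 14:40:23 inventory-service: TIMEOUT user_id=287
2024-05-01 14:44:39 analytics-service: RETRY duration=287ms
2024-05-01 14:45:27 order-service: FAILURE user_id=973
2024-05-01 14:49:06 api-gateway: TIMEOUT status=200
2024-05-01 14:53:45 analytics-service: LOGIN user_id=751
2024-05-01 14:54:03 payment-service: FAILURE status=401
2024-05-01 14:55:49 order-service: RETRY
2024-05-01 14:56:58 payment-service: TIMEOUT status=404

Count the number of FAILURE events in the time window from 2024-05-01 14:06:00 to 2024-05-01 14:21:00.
1

To count events in the time window:

1. Window boundaries: 2024-05-01 14:06:00 to 2024-05-01 14:21:00
2. Filter for FAILURE events within this window
3. Count matching events: 1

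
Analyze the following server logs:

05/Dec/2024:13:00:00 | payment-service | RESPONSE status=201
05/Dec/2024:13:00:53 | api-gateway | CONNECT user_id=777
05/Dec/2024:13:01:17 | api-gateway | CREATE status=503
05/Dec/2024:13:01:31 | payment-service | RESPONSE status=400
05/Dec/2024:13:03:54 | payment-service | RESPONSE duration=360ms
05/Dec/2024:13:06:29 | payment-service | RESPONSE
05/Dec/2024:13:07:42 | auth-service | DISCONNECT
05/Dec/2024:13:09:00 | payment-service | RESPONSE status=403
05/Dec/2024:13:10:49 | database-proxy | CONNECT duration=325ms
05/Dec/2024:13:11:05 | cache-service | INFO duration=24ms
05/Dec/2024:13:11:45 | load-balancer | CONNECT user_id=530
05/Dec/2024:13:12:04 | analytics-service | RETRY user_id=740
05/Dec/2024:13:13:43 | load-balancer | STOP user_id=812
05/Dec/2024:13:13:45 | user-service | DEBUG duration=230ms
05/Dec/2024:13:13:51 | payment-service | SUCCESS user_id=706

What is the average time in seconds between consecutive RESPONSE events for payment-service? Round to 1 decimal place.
135.0

To calculate average interval:

1. Find all RESPONSE events for payment-service in order
2. Calculate time gaps between consecutive events
3. Compute mean of gaps: 540 / 4 = 135.0 seconds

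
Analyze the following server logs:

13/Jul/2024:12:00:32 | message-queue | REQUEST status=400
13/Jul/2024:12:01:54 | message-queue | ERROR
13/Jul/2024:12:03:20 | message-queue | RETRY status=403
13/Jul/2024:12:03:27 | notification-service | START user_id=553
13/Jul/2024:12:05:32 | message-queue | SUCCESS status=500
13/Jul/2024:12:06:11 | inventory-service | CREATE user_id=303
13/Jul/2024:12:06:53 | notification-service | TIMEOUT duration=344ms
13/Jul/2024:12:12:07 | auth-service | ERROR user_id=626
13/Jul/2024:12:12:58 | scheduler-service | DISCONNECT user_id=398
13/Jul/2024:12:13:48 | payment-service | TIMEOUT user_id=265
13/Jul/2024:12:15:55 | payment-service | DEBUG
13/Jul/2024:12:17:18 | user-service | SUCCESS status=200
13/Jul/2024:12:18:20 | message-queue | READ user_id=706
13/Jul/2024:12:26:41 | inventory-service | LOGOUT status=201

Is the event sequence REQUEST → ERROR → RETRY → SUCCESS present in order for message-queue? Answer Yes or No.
Yes

To verify sequence order:

1. Find all events in sequence REQUEST → ERROR → RETRY → SUCCESS for message-queue
2. Extract their timestamps
3. Check if timestamps are in ascending order
4. Result: Yes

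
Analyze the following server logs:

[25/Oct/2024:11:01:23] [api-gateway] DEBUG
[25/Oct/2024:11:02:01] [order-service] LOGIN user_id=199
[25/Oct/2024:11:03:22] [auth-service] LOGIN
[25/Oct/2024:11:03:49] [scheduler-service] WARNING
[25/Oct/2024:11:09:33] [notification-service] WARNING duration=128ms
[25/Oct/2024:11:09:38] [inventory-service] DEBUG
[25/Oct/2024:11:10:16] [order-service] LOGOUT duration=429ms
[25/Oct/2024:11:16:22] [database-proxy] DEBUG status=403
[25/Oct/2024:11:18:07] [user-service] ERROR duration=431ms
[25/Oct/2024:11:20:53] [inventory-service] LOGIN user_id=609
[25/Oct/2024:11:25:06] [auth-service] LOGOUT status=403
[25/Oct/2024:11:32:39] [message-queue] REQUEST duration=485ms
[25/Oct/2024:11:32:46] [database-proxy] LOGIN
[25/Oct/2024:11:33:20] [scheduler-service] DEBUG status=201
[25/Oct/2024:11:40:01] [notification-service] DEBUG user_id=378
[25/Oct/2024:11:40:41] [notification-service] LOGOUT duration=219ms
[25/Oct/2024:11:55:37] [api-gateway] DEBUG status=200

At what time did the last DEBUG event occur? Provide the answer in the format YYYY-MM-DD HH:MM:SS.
2024-10-25 11:55:37

To find the last event:

1. Filter for all DEBUG events
2. Sort by timestamp
3. Select the last one
4. Timestamp: 2024-10-25 11:55:37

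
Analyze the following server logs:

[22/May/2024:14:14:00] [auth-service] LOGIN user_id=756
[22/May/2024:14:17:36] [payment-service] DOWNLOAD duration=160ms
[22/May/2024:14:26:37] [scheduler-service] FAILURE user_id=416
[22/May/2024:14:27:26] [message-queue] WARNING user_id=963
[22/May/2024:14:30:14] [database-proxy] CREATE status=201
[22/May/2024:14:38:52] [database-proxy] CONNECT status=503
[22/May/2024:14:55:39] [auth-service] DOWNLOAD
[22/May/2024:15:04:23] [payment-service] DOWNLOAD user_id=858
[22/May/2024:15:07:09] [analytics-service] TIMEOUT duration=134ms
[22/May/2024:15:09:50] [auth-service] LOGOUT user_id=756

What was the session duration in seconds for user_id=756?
3350

To calculate session duration:

1. Find LOGIN event for user_id=756: 22/May/2024:14:14:00
2. Find LOGOUT event for user_id=756: 22/May/2024:15:09:50
3. Session duration: 22/May/2024:15:09:50 - 22/May/2024:14:14:00 = 3350 seconds (55 minutes)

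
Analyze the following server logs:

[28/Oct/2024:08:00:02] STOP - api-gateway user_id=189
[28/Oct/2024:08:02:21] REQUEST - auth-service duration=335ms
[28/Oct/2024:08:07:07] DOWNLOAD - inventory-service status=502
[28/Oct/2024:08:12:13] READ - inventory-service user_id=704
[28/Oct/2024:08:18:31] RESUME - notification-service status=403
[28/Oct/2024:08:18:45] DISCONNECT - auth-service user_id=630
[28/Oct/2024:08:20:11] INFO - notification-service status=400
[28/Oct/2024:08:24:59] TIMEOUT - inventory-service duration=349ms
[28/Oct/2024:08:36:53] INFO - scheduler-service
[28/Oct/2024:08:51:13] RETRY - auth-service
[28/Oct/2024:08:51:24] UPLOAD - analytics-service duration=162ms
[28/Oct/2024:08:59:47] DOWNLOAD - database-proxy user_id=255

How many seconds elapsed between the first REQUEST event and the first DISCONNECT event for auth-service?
984

To find the time between events:

1. Locate the first REQUEST event for auth-service: 28/Oct/2024:08:02:21
2. Locate the first DISCONNECT event for auth-service: 28/Oct/2024:08:18:45
3. Calculate the difference: 28/Oct/2024:08:18:45 - 28/Oct/2024:08:02:21 = 984 seconds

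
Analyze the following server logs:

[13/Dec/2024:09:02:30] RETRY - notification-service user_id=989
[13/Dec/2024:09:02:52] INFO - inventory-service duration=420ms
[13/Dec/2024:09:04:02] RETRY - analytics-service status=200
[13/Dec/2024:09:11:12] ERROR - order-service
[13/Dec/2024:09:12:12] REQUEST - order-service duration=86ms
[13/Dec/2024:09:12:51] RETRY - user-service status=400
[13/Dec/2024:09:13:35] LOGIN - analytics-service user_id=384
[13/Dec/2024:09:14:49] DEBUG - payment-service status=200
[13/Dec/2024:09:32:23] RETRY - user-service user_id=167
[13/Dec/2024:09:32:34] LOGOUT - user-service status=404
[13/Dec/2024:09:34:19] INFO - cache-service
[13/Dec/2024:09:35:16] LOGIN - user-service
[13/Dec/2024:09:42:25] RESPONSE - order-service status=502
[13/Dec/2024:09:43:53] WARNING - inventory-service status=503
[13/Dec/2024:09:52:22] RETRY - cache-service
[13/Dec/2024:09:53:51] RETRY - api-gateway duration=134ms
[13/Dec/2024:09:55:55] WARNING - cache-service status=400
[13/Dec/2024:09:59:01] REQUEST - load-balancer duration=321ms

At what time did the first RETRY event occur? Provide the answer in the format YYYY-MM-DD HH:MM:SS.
2024-12-13 09:02:30

To find the first event:

1. Filter for all RETRY events
2. Sort by timestamp
3. Select the first one
4. Timestamp: 2024-12-13 09:02:30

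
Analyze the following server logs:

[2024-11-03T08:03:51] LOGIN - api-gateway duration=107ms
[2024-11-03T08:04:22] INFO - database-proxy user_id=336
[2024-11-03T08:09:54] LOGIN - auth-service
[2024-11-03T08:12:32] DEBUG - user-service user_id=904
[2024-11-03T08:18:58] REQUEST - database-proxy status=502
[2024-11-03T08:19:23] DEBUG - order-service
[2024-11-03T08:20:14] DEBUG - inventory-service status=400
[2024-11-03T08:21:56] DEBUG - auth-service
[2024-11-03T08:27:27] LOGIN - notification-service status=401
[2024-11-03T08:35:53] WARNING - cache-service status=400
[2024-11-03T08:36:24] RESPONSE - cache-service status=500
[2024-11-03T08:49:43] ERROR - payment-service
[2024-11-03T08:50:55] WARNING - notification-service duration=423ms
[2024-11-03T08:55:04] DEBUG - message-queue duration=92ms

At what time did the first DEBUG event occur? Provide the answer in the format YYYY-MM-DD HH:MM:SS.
2024-11-03 08:12:32

To find the first event:

1. Filter for all DEBUG events
2. Sort by timestamp
3. Select the first one
4. Timestamp: 2024-11-03 08:12:32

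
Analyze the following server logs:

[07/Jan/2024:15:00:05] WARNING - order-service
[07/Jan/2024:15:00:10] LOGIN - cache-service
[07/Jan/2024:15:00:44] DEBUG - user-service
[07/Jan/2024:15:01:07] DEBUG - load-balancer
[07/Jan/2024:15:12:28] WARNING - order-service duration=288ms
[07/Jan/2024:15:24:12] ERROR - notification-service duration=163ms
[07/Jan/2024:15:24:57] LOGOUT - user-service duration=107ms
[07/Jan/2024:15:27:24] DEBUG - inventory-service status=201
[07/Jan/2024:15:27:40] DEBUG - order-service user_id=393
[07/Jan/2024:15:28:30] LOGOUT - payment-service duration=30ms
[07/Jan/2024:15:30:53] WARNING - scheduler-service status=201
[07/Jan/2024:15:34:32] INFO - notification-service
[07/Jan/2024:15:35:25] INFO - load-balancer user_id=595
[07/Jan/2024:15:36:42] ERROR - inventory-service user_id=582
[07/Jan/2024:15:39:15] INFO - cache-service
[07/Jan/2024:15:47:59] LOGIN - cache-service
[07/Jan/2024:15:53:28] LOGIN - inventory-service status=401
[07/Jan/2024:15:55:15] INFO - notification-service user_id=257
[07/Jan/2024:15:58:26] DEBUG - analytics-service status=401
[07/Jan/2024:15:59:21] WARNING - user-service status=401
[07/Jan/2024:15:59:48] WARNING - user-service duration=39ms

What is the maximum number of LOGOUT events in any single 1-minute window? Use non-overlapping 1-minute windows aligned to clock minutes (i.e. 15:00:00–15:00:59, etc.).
1

To find the burst window:

1. Divide the log period into non-overlapping 1-minute windows starting at 15:00
2. Count LOGOUT events in each window
3. Find the window with maximum count
4. Maximum events in a window: 1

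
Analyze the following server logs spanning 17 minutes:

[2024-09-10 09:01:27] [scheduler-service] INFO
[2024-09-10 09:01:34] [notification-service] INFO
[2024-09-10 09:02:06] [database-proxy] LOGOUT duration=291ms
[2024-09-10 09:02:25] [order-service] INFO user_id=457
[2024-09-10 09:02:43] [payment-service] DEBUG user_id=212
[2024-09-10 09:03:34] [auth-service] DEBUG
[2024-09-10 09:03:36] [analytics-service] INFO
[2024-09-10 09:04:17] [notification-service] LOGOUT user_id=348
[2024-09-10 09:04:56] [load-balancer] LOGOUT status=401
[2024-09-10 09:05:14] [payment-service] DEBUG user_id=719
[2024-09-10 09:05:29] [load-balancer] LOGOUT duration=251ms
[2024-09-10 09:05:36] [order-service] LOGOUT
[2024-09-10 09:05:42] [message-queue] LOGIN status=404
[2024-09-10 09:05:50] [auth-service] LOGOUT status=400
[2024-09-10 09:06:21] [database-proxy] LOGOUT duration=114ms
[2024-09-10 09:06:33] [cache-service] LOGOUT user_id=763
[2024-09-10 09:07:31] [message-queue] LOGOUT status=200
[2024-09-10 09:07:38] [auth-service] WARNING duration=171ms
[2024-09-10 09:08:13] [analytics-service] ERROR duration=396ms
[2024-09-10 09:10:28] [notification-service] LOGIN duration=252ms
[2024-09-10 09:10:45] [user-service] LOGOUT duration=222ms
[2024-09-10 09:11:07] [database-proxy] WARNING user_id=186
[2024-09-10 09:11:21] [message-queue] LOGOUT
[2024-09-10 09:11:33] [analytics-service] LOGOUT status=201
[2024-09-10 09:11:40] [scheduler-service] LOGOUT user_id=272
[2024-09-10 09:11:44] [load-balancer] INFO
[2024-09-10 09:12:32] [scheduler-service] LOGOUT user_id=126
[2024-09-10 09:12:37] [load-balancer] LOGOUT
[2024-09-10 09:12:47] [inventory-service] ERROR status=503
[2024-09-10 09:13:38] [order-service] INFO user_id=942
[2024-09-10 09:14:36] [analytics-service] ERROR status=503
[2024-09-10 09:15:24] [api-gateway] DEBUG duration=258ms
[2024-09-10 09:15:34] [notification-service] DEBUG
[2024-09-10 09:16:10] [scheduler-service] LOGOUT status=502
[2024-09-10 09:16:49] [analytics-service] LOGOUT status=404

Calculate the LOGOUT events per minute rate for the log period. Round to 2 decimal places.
1.0

To calculate the rate:

1. Count total LOGOUT events: 17
2. Total time period: 17 minutes
3. Rate = 17 / 17 = 1.0 events per minute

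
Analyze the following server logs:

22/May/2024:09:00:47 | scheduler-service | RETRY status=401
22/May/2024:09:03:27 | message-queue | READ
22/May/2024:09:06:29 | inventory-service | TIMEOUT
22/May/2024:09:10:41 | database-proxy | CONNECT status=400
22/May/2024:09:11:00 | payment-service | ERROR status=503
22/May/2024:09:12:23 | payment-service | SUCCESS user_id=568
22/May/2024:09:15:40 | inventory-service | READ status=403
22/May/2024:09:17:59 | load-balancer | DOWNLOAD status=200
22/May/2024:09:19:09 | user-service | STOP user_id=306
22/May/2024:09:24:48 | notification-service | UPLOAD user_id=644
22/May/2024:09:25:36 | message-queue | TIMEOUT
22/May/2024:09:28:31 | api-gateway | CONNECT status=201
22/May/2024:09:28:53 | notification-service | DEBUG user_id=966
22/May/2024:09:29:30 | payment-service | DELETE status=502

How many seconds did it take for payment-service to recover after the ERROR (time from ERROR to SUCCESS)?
83

To calculate recovery time:

1. Find ERROR event for payment-service: 22/May/2024:09:11:00
2. Find next SUCCESS event for payment-service: 22/May/2024:09:12:23
3. Recovery time: 22/May/2024:09:12:23 - 22/May/2024:09:11:00 = 83 seconds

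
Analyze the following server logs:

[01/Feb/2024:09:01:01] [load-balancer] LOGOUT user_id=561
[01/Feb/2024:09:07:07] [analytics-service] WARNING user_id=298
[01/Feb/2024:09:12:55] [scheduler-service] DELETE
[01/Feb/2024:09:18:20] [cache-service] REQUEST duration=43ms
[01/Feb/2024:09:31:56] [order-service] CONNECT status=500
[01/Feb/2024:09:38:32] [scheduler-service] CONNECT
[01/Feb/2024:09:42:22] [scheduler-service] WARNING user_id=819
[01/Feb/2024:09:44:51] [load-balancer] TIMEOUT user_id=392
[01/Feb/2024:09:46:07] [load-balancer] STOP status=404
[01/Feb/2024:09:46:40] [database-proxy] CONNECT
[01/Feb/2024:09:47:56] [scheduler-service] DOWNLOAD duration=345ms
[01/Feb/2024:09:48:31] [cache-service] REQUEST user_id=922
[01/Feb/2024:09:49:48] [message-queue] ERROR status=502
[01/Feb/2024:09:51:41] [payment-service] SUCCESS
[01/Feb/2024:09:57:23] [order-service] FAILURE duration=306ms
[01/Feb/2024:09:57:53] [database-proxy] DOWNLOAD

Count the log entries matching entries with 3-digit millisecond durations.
2

To find matching entries:

1. Pattern to match: entries with 3-digit millisecond durations
2. Scan each log entry for the pattern
3. Count matches: 2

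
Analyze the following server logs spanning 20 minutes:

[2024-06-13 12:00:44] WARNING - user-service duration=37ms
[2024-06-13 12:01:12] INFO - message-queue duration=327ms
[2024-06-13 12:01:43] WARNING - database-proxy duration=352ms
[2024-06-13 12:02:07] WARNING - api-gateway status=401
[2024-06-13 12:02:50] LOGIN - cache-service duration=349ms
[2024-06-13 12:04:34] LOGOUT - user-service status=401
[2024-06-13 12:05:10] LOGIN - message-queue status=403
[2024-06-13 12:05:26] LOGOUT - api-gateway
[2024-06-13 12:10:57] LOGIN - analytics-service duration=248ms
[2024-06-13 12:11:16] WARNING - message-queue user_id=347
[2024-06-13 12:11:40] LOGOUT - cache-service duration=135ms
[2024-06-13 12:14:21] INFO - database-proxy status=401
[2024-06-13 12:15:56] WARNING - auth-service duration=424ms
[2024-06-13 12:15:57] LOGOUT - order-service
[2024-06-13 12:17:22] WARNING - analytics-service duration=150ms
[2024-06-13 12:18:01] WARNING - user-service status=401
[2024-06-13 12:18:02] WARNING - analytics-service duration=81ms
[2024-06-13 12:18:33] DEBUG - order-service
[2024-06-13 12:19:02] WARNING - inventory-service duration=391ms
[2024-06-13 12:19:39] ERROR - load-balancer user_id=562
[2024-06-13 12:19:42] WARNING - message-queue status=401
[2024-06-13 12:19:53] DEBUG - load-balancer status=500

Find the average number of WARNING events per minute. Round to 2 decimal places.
0.5

To calculate the rate:

1. Count total WARNING events: 10
2. Total time period: 20 minutes
3. Rate = 10 / 20 = 0.5 events per minute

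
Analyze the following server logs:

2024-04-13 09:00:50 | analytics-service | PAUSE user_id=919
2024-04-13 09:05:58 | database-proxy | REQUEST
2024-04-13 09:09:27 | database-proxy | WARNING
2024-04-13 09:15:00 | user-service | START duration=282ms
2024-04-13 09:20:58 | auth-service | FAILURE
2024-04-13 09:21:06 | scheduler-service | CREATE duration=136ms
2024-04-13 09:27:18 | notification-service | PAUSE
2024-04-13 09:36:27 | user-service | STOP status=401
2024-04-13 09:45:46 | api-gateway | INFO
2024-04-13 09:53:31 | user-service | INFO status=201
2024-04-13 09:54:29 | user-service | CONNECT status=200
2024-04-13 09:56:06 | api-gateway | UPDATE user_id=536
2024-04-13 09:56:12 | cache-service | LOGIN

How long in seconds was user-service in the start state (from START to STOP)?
1287

To calculate state duration:

1. Find START event for user-service: 2024-04-13 09:15:00
2. Find STOP event for user-service: 2024-04-13 09:36:27
3. Calculate duration: 2024-04-13 09:36:27 - 2024-04-13 09:15:00 = 1287 seconds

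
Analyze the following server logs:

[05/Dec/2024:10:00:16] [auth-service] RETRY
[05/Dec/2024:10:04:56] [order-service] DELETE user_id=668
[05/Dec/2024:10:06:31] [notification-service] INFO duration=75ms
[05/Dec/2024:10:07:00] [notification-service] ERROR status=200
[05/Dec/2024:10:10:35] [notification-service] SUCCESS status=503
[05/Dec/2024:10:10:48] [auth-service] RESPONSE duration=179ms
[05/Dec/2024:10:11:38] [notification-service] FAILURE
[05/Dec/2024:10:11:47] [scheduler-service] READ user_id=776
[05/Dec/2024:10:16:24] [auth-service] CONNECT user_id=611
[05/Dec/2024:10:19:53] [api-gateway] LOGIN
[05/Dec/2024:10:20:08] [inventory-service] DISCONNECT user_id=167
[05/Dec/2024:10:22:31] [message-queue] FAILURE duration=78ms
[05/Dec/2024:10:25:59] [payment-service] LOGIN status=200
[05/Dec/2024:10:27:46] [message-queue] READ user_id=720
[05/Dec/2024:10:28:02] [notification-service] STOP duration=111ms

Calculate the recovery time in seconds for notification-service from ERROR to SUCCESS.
215

To calculate recovery time:

1. Find ERROR event for notification-service: 05/Dec/2024:10:07:00
2. Find next SUCCESS event for notification-service: 05/Dec/2024:10:10:35
3. Recovery time: 05/Dec/2024:10:10:35 - 05/Dec/2024:10:07:00 = 215 seconds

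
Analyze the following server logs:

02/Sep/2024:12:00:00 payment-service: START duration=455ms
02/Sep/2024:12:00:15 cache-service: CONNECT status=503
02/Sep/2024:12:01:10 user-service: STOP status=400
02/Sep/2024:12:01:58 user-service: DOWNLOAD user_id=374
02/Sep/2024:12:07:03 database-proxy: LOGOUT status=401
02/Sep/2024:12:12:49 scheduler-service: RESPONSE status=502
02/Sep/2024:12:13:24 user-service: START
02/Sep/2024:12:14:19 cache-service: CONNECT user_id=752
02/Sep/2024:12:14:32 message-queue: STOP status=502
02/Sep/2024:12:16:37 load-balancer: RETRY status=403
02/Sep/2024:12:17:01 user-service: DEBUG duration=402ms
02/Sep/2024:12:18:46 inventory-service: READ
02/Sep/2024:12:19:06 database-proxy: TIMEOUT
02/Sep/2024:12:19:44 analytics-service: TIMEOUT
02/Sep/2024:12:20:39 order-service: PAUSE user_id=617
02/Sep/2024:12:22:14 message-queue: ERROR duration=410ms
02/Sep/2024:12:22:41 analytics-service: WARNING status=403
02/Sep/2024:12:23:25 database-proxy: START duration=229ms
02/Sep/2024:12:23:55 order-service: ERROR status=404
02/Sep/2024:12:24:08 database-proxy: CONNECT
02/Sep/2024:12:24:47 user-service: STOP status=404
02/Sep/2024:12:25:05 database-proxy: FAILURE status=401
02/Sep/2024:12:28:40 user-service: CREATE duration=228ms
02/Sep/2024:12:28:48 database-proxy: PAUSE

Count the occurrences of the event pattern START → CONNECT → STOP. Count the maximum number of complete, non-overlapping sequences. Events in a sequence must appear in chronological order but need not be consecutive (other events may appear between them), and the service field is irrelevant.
3

To count sequences:

1. Look for pattern: START → CONNECT → STOP
2. Greedily scan the log in chronological order, matching each sequence element in turn (ignoring service)
3. Each time the full pattern completes, increment the count and restart matching from the next event
4. Complete non-overlapping sequences found: 3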